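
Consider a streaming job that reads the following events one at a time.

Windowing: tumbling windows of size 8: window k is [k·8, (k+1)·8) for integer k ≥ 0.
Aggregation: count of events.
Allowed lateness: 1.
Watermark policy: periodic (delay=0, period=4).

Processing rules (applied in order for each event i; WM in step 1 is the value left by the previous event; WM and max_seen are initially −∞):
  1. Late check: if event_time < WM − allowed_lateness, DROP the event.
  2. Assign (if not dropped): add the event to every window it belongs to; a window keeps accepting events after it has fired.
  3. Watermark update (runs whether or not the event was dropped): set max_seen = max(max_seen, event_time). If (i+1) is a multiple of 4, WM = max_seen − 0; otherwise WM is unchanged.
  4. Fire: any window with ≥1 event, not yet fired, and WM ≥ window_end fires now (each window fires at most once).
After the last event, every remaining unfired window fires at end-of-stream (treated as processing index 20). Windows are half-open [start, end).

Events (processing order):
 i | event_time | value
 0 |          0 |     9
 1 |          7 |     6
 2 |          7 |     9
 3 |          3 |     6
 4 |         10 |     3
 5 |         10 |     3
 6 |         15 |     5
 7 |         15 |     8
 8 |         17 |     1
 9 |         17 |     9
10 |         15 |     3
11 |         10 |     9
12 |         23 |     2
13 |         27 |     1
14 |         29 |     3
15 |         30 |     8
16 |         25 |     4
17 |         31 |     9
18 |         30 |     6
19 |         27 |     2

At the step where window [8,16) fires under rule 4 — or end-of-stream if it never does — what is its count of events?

i=0 t=0 v=9: → [0,8); WM=−∞
i=1 t=7 v=6: → [0,8); WM=−∞
i=2 t=7 v=9: → [0,8); WM=−∞
i=3 t=3 v=6: → [0,8); WM=7
i=4 t=10 v=3: → [8,16); WM=7
i=5 t=10 v=3: → [8,16); WM=7
i=6 t=15 v=5: → [8,16); WM=7
i=7 t=15 v=8: → [8,16); WM=15; [0,8) fires=4
i=8 t=17 v=1: → [16,24); WM=15
i=9 t=17 v=9: → [16,24); WM=15
i=10 t=15 v=3: → [8,16); WM=15
i=11 t=10 v=9: DROP (t<15-1); WM=17; [8,16) fires=5
i=12 t=23 v=2: → [16,24); WM=17
i=13 t=27 v=1: → [24,32); WM=17
i=14 t=29 v=3: → [24,32); WM=17
i=15 t=30 v=8: → [24,32); WM=30; [16,24) fires=3
i=16 t=25 v=4: DROP (t<30-1); WM=30
i=17 t=31 v=9: → [24,32); WM=30
i=18 t=30 v=6: → [24,32); WM=30
i=19 t=27 v=2: DROP (t<30-1); WM=31

5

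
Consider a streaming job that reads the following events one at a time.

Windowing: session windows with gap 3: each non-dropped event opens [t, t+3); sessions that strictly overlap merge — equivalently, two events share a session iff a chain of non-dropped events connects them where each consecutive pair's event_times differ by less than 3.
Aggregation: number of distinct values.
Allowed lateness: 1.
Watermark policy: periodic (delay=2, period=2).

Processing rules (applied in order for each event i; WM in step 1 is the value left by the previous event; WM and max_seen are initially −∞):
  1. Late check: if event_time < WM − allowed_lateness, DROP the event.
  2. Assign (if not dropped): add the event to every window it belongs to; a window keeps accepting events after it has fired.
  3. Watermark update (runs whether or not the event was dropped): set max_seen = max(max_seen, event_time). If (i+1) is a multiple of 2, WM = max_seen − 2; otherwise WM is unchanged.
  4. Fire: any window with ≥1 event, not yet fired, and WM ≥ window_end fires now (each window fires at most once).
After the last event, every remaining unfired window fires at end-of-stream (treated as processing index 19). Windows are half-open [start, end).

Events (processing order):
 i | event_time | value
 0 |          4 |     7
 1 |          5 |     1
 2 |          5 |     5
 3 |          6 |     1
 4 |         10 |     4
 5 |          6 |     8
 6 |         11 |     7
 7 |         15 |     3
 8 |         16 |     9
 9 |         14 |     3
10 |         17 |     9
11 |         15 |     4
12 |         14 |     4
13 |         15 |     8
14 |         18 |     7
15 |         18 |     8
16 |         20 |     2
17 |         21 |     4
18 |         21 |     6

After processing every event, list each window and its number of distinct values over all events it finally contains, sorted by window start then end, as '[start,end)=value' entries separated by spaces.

i=0 t=4 v=7: → [4,7); WM=−∞
i=1 t=5 v=1: → [4,8); WM=3
i=2 t=5 v=5: → [4,8); WM=3
i=3 t=6 v=1: → [4,9); WM=4
i=4 t=10 v=4: → [10,13); WM=4
i=5 t=6 v=8: → [4,9); WM=8
i=6 t=11 v=7: → [10,14); WM=8
i=7 t=15 v=3: → [15,18); WM=13
i=8 t=16 v=9: → [15,19); WM=13
i=9 t=14 v=3: → [14,19); WM=14
i=10 t=17 v=9: → [14,20); WM=14
i=11 t=15 v=4: → [14,20); WM=15
i=12 t=14 v=4: → [14,20); WM=15
i=13 t=15 v=8: → [14,20); WM=15
i=14 t=18 v=7: → [14,21); WM=15
i=15 t=18 v=8: → [14,21); WM=16
i=16 t=20 v=2: → [14,23); WM=16
i=17 t=21 v=4: → [14,24); WM=19
i=18 t=21 v=6: → [14,24); WM=19

[4,9)=4 [10,14)=2 [14,24)=7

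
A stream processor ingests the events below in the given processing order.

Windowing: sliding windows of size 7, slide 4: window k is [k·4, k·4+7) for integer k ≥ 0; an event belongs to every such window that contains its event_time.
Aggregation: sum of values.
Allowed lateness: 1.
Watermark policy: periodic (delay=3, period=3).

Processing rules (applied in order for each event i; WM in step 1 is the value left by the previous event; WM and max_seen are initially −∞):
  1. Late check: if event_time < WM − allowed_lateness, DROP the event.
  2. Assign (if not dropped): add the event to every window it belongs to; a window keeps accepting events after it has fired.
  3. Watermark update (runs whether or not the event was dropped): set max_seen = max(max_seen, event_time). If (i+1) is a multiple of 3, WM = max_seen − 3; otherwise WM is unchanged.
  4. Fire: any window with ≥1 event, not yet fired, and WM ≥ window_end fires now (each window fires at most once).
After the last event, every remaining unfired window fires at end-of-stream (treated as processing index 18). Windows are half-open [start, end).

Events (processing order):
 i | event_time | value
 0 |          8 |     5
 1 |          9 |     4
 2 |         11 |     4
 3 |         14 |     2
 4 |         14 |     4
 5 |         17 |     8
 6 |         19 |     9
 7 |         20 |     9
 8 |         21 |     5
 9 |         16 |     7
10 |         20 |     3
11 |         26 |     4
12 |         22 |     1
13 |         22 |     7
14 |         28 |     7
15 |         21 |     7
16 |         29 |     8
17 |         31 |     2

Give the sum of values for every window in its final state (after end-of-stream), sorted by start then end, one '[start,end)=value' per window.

i=0 t=8 v=5: → [8,15),[4,11); WM=−∞
i=1 t=9 v=4: → [8,15),[4,11); WM=−∞
i=2 t=11 v=4: → [8,15); WM=8
i=3 t=14 v=2: → [12,19),[8,15); WM=8
i=4 t=14 v=4: → [12,19),[8,15); WM=8
i=5 t=17 v=8: → [16,23),[12,19); WM=14; [4,11) fires=9
i=6 t=19 v=9: → [16,23); WM=14
i=7 t=20 v=9: → [20,27),[16,23); WM=14
i=8 t=21 v=5: → [20,27),[16,23); WM=18; [8,15) fires=19
i=9 t=16 v=7: DROP (t<18-1); WM=18
i=10 t=20 v=3: → [20,27),[16,23); WM=18
i=11 t=26 v=4: → [24,31),[20,27); WM=23; [12,19) fires=14 [16,23) fires=34
i=12 t=22 v=1: → [20,27),[16,23); WM=23
i=13 t=22 v=7: → [20,27),[16,23); WM=23
i=14 t=28 v=7: → [28,35),[24,31); WM=25
i=15 t=21 v=7: DROP (t<25-1); WM=25
i=16 t=29 v=8: → [28,35),[24,31); WM=25
i=17 t=31 v=2: → [28,35); WM=28; [20,27) fires=29

[4,11)=9 [8,15)=19 [12,19)=14 [16,23)=42 [20,27)=29 [24,31)=19 [28,35)=17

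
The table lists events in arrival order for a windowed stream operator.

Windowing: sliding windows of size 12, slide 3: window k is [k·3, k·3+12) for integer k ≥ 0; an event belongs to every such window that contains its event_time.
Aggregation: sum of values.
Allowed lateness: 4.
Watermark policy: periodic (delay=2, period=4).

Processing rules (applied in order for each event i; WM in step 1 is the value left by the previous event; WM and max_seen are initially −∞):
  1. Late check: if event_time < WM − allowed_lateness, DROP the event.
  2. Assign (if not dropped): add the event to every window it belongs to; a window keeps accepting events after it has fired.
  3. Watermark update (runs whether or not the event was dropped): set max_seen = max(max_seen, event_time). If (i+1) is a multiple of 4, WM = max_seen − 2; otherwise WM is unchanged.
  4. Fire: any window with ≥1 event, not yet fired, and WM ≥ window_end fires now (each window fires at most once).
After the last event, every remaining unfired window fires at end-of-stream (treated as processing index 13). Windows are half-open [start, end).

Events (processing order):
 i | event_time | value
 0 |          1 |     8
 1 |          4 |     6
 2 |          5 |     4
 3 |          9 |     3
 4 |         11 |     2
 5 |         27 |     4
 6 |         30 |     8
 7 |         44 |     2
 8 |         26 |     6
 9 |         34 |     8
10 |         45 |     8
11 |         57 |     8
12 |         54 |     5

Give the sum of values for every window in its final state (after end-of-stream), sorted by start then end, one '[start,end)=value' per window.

[0,12)=23 [3,15)=15 [6,18)=5 [9,21)=5 [18,30)=4 [21,33)=12 [24,36)=12 [27,39)=12 [30,42)=8 [33,45)=2 [36,48)=10 [39,51)=10 [42,54)=10 [45,57)=13 [48,60)=13 [51,63)=13 [54,66)=13 [57,69)=8

i=0 t=1 v=8: → [0,12); WM=−∞
i=1 t=4 v=6: → [3,15),[0,12); WM=−∞
i=2 t=5 v=4: → [3,15),[0,12); WM=−∞
i=3 t=9 v=3: → [9,21),[6,18),[3,15),[0,12); WM=7
i=4 t=11 v=2: → [9,21),[6,18),[3,15),[0,12); WM=7
i=5 t=27 v=4: → [27,39),[24,36),[21,33),[18,30); WM=7
i=6 t=30 v=8: → [30,42),[27,39),[24,36),[21,33); WM=7
i=7 t=44 v=2: → [42,54),[39,51),[36,48),[33,45); WM=42; [0,12) fires=23 [3,15) fires=15 [6,18) fires=5 [9,21) fires=5 [18,30) fires=4 [21,33) fires=12 [24,36) fires=12 [27,39) fires=12 [30,42) fires=8
i=8 t=26 v=6: DROP (t<42-4); WM=42
i=9 t=34 v=8: DROP (t<42-4); WM=42
i=10 t=45 v=8: → [45,57),[42,54),[39,51),[36,48); WM=42
i=11 t=57 v=8: → [57,69),[54,66),[51,63),[48,60); WM=55; [33,45) fires=2 [36,48) fires=10 [39,51) fires=10 [42,54) fires=10
i=12 t=54 v=5: → [54,66),[51,63),[48,60),[45,57); WM=55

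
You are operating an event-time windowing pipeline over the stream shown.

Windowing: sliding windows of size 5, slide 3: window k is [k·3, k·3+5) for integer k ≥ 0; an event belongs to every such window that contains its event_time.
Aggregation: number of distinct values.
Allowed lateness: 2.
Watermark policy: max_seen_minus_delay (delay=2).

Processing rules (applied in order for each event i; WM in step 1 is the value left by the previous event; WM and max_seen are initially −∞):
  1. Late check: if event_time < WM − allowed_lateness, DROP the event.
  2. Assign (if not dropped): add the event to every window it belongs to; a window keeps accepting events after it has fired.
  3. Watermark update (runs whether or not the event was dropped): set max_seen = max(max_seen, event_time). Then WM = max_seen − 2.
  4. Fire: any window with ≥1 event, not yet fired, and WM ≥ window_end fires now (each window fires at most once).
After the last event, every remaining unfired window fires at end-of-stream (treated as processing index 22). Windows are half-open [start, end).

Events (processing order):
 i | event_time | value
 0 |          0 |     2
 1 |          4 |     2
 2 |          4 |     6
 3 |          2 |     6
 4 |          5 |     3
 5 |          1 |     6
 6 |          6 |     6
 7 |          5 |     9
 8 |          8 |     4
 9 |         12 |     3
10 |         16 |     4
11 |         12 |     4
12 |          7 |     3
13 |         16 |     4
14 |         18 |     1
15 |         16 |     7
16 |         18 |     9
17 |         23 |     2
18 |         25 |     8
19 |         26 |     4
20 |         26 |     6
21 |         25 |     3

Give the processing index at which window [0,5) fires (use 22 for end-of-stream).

8

i=0 t=0 v=2: → [0,5); WM=-2
i=1 t=4 v=2: → [3,8),[0,5); WM=2
i=2 t=4 v=6: → [3,8),[0,5); WM=2
i=3 t=2 v=6: → [0,5); WM=2
i=4 t=5 v=3: → [3,8); WM=3
i=5 t=1 v=6: → [0,5); WM=3
i=6 t=6 v=6: → [6,11),[3,8); WM=4
i=7 t=5 v=9: → [3,8); WM=4
i=8 t=8 v=4: → [6,11); WM=6; [0,5) fires=2
i=9 t=12 v=3: → [12,17),[9,14); WM=10; [3,8) fires=4
i=10 t=16 v=4: → [15,20),[12,17); WM=14; [6,11) fires=2 [9,14) fires=1
i=11 t=12 v=4: → [12,17),[9,14); WM=14
i=12 t=7 v=3: DROP (t<14-2); WM=14
i=13 t=16 v=4: → [15,20),[12,17); WM=14
i=14 t=18 v=1: → [18,23),[15,20); WM=16
i=15 t=16 v=7: → [15,20),[12,17); WM=16
i=16 t=18 v=9: → [18,23),[15,20); WM=16
i=17 t=23 v=2: → [21,26); WM=21; [12,17) fires=3 [15,20) fires=4
i=18 t=25 v=8: → [24,29),[21,26); WM=23; [18,23) fires=2
i=19 t=26 v=4: → [24,29); WM=24
i=20 t=26 v=6: → [24,29); WM=24
i=21 t=25 v=3: → [24,29),[21,26); WM=24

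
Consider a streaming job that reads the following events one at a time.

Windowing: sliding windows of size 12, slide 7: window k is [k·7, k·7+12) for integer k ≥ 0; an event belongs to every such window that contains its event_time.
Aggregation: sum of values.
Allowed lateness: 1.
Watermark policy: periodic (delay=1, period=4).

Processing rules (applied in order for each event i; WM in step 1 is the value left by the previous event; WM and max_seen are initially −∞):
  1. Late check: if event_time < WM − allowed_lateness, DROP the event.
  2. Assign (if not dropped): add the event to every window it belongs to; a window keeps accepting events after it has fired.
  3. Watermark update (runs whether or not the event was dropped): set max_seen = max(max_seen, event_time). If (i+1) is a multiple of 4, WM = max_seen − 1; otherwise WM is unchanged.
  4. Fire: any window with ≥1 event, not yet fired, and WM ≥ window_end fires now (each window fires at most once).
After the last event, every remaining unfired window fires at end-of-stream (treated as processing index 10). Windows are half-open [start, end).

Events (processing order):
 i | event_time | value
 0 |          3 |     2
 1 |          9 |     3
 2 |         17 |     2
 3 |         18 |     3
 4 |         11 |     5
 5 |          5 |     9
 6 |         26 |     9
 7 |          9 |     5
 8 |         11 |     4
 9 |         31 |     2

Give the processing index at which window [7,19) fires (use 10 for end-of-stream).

i=0 t=3 v=2: → [0,12); WM=−∞
i=1 t=9 v=3: → [7,19),[0,12); WM=−∞
i=2 t=17 v=2: → [14,26),[7,19); WM=−∞
i=3 t=18 v=3: → [14,26),[7,19); WM=17; [0,12) fires=5
i=4 t=11 v=5: DROP (t<17-1); WM=17
i=5 t=5 v=9: DROP (t<17-1); WM=17
i=6 t=26 v=9: → [21,33); WM=17
i=7 t=9 v=5: DROP (t<17-1); WM=25; [7,19) fires=8
i=8 t=11 v=4: DROP (t<25-1); WM=25
i=9 t=31 v=2: → [28,40),[21,33); WM=25

7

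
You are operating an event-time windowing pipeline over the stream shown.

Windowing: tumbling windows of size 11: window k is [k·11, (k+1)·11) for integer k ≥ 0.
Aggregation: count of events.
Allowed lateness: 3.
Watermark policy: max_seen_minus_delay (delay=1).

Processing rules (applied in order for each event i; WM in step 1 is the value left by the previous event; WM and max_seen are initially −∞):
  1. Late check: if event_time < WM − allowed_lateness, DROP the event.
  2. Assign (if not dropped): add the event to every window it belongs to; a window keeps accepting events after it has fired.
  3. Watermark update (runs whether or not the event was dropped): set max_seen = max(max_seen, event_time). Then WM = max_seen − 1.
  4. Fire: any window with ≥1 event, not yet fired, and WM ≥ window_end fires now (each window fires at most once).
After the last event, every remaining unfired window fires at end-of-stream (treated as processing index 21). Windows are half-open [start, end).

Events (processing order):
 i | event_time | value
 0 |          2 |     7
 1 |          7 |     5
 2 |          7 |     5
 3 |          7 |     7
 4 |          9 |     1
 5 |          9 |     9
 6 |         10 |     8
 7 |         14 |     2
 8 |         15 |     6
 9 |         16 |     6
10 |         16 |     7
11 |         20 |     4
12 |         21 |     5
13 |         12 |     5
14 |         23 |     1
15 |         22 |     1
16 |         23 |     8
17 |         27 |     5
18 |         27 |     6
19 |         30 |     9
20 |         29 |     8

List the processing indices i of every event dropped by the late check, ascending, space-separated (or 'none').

i=0 t=2 v=7: → [0,11); WM=1
i=1 t=7 v=5: → [0,11); WM=6
i=2 t=7 v=5: → [0,11); WM=6
i=3 t=7 v=7: → [0,11); WM=6
i=4 t=9 v=1: → [0,11); WM=8
i=5 t=9 v=9: → [0,11); WM=8
i=6 t=10 v=8: → [0,11); WM=9
i=7 t=14 v=2: → [11,22); WM=13; [0,11) fires=7
i=8 t=15 v=6: → [11,22); WM=14
i=9 t=16 v=6: → [11,22); WM=15
i=10 t=16 v=7: → [11,22); WM=15
i=11 t=20 v=4: → [11,22); WM=19
i=12 t=21 v=5: → [11,22); WM=20
i=13 t=12 v=5: DROP (t<20-3); WM=20
i=14 t=23 v=1: → [22,33); WM=22; [11,22) fires=6
i=15 t=22 v=1: → [22,33); WM=22
i=16 t=23 v=8: → [22,33); WM=22
i=17 t=27 v=5: → [22,33); WM=26
i=18 t=27 v=6: → [22,33); WM=26
i=19 t=30 v=9: → [22,33); WM=29
i=20 t=29 v=8: → [22,33); WM=29

13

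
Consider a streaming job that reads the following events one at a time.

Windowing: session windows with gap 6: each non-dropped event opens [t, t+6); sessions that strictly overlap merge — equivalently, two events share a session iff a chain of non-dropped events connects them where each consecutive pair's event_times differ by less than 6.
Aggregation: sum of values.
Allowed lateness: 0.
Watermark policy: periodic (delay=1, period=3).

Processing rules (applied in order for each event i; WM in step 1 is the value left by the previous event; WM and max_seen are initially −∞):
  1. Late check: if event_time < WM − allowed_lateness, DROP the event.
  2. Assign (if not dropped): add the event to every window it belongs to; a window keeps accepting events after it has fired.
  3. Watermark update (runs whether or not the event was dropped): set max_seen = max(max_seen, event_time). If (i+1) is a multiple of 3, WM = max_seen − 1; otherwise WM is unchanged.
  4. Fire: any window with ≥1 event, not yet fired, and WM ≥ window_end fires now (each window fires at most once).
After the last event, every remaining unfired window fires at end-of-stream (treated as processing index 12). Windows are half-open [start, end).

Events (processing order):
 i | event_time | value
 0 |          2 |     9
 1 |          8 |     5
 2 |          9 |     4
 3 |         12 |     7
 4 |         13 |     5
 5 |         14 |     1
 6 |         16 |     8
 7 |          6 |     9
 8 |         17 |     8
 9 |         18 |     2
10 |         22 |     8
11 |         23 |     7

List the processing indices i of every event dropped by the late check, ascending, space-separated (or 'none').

i=0 t=2 v=9: → [2,8); WM=−∞
i=1 t=8 v=5: → [8,14); WM=−∞
i=2 t=9 v=4: → [8,15); WM=8
i=3 t=12 v=7: → [8,18); WM=8
i=4 t=13 v=5: → [8,19); WM=8
i=5 t=14 v=1: → [8,20); WM=13
i=6 t=16 v=8: → [8,22); WM=13
i=7 t=6 v=9: DROP (t<13-0); WM=13
i=8 t=17 v=8: → [8,23); WM=16
i=9 t=18 v=2: → [8,24); WM=16
i=10 t=22 v=8: → [8,28); WM=16
i=11 t=23 v=7: → [8,29); WM=22

7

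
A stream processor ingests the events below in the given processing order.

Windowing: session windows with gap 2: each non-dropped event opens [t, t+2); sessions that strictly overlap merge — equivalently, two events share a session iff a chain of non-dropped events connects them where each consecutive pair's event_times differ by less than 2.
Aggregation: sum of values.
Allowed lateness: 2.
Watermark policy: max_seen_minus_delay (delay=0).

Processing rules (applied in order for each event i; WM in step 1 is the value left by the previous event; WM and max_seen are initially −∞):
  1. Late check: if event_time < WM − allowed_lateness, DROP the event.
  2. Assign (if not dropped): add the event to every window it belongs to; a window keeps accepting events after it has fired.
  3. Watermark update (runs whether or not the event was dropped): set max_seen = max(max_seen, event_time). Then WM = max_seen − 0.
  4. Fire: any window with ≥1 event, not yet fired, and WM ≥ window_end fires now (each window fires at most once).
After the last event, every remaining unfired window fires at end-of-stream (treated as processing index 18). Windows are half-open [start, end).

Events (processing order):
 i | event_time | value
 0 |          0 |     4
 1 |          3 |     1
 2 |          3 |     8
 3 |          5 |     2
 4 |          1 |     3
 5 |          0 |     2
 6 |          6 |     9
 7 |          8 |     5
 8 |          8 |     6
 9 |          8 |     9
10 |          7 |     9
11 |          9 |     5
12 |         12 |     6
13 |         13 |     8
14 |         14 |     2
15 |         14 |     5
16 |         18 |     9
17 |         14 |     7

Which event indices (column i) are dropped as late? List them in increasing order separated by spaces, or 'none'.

4 5 17

i=0 t=0 v=4: → [0,2); WM=0
i=1 t=3 v=1: → [3,5); WM=3
i=2 t=3 v=8: → [3,5); WM=3
i=3 t=5 v=2: → [5,7); WM=5
i=4 t=1 v=3: DROP (t<5-2); WM=5
i=5 t=0 v=2: DROP (t<5-2); WM=5
i=6 t=6 v=9: → [5,8); WM=6
i=7 t=8 v=5: → [8,10); WM=8
i=8 t=8 v=6: → [8,10); WM=8
i=9 t=8 v=9: → [8,10); WM=8
i=10 t=7 v=9: → [5,10); WM=8
i=11 t=9 v=5: → [5,11); WM=9
i=12 t=12 v=6: → [12,14); WM=12
i=13 t=13 v=8: → [12,15); WM=13
i=14 t=14 v=2: → [12,16); WM=14
i=15 t=14 v=5: → [12,16); WM=14
i=16 t=18 v=9: → [18,20); WM=18
i=17 t=14 v=7: DROP (t<18-2); WM=18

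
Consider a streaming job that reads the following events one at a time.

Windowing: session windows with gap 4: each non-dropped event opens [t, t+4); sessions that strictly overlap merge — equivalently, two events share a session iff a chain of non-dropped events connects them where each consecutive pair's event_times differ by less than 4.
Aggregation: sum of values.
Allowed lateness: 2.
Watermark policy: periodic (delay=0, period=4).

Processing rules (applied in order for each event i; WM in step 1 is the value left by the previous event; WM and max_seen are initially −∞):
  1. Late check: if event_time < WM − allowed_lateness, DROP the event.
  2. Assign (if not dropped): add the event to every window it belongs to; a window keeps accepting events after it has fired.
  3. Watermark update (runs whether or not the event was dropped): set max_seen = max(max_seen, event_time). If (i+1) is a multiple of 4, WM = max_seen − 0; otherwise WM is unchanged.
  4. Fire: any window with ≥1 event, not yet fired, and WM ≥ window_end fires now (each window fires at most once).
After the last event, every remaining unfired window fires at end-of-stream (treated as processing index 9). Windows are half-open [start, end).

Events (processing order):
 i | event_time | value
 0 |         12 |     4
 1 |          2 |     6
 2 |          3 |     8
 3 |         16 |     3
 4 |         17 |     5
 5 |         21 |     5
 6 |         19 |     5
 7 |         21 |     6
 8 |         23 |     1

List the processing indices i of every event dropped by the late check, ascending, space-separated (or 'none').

i=0 t=12 v=4: → [12,16); WM=−∞
i=1 t=2 v=6: → [2,6); WM=−∞
i=2 t=3 v=8: → [2,7); WM=−∞
i=3 t=16 v=3: → [16,20); WM=16
i=4 t=17 v=5: → [16,21); WM=16
i=5 t=21 v=5: → [21,25); WM=16
i=6 t=19 v=5: → [16,25); WM=16
i=7 t=21 v=6: → [16,25); WM=21
i=8 t=23 v=1: → [16,27); WM=21

none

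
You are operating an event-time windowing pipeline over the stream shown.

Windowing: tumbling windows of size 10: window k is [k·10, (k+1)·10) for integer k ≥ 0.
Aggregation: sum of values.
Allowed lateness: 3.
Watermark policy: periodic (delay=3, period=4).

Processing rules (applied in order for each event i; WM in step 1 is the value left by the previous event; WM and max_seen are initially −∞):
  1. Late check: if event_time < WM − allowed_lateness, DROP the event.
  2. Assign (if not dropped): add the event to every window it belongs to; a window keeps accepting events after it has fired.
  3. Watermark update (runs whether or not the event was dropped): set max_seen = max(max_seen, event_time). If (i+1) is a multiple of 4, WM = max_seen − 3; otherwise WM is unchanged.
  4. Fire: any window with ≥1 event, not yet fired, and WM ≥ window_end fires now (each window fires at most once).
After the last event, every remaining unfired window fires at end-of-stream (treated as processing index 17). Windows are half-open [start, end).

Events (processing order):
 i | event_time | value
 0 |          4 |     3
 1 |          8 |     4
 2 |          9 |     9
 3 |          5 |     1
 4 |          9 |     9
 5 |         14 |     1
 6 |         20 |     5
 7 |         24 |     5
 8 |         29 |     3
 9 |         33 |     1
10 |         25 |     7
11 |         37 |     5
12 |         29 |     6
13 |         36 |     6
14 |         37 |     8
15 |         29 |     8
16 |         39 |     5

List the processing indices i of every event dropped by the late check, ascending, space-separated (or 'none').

i=0 t=4 v=3: → [0,10); WM=−∞
i=1 t=8 v=4: → [0,10); WM=−∞
i=2 t=9 v=9: → [0,10); WM=−∞
i=3 t=5 v=1: → [0,10); WM=6
i=4 t=9 v=9: → [0,10); WM=6
i=5 t=14 v=1: → [10,20); WM=6
i=6 t=20 v=5: → [20,30); WM=6
i=7 t=24 v=5: → [20,30); WM=21; [0,10) fires=26 [10,20) fires=1
i=8 t=29 v=3: → [20,30); WM=21
i=9 t=33 v=1: → [30,40); WM=21
i=10 t=25 v=7: → [20,30); WM=21
i=11 t=37 v=5: → [30,40); WM=34; [20,30) fires=20
i=12 t=29 v=6: DROP (t<34-3); WM=34
i=13 t=36 v=6: → [30,40); WM=34
i=14 t=37 v=8: → [30,40); WM=34
i=15 t=29 v=8: DROP (t<34-3); WM=34
i=16 t=39 v=5: → [30,40); WM=34

12 15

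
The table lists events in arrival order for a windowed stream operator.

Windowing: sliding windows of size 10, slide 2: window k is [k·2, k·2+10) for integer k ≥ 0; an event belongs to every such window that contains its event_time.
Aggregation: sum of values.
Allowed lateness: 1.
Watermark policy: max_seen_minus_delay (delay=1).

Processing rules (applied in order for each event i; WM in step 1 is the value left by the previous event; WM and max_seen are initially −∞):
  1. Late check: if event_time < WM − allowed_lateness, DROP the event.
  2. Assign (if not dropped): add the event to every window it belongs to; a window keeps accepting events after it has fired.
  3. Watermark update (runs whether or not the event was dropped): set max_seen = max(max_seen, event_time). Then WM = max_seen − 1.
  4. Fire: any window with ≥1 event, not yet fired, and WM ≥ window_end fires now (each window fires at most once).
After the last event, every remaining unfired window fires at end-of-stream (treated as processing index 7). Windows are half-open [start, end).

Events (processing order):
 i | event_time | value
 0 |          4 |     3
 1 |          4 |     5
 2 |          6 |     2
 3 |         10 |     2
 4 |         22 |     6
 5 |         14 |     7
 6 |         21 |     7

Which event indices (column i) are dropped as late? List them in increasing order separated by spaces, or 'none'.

5

i=0 t=4 v=3: → [4,14),[2,12),[0,10); WM=3
i=1 t=4 v=5: → [4,14),[2,12),[0,10); WM=3
i=2 t=6 v=2: → [6,16),[4,14),[2,12),[0,10); WM=5
i=3 t=10 v=2: → [10,20),[8,18),[6,16),[4,14),[2,12); WM=9
i=4 t=22 v=6: → [22,32),[20,30),[18,28),[16,26),[14,24); WM=21; [0,10) fires=10 [2,12) fires=12 [4,14) fires=12 [6,16) fires=4 [8,18) fires=2 [10,20) fires=2
i=5 t=14 v=7: DROP (t<21-1); WM=21
i=6 t=21 v=7: → [20,30),[18,28),[16,26),[14,24),[12,22); WM=21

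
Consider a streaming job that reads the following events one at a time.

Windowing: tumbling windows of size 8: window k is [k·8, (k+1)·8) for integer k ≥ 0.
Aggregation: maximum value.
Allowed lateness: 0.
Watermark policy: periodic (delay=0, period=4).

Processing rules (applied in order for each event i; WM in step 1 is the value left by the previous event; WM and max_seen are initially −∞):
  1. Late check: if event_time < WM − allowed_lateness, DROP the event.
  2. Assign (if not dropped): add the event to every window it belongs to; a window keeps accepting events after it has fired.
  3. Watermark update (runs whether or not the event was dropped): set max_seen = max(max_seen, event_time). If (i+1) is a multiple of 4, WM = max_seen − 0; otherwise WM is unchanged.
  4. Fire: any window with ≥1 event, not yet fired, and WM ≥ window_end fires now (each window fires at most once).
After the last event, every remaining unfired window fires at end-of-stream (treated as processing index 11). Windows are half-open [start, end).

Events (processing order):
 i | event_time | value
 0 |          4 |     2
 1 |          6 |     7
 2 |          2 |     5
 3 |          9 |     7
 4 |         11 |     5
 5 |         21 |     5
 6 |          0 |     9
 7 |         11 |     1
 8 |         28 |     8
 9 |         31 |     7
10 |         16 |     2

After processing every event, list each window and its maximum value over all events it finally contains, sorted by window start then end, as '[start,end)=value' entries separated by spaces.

[0,8)=7 [8,16)=7 [16,24)=5 [24,32)=8

i=0 t=4 v=2: → [0,8); WM=−∞
i=1 t=6 v=7: → [0,8); WM=−∞
i=2 t=2 v=5: → [0,8); WM=−∞
i=3 t=9 v=7: → [8,16); WM=9; [0,8) fires=7
i=4 t=11 v=5: → [8,16); WM=9
i=5 t=21 v=5: → [16,24); WM=9
i=6 t=0 v=9: DROP (t<9-0); WM=9
i=7 t=11 v=1: → [8,16); WM=21; [8,16) fires=7
i=8 t=28 v=8: → [24,32); WM=21
i=9 t=31 v=7: → [24,32); WM=21
i=10 t=16 v=2: DROP (t<21-0); WM=21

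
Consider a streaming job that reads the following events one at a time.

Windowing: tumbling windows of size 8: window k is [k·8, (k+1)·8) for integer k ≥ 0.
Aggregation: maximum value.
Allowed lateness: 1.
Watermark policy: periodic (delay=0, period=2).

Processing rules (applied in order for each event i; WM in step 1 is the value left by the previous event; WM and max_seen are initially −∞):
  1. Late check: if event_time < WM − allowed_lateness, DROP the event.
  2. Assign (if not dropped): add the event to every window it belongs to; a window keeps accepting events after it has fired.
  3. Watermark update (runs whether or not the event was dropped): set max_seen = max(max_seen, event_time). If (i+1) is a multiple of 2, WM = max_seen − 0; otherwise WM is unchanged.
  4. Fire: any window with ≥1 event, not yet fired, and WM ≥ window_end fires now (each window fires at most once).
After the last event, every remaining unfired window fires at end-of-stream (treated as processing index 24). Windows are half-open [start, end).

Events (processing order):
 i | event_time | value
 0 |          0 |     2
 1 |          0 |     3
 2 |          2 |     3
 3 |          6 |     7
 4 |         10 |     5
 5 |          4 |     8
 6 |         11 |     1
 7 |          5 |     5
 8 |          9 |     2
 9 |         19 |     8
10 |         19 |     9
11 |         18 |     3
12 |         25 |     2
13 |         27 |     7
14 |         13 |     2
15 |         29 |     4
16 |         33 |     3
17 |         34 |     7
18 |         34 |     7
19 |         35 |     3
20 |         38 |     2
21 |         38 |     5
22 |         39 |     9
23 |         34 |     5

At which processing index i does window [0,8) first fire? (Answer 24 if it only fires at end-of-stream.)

i=0 t=0 v=2: → [0,8); WM=−∞
i=1 t=0 v=3: → [0,8); WM=0
i=2 t=2 v=3: → [0,8); WM=0
i=3 t=6 v=7: → [0,8); WM=6
i=4 t=10 v=5: → [8,16); WM=6
i=5 t=4 v=8: DROP (t<6-1); WM=10; [0,8) fires=7
i=6 t=11 v=1: → [8,16); WM=10
i=7 t=5 v=5: DROP (t<10-1); WM=11
i=8 t=9 v=2: DROP (t<11-1); WM=11
i=9 t=19 v=8: → [16,24); WM=19; [8,16) fires=5
i=10 t=19 v=9: → [16,24); WM=19
i=11 t=18 v=3: → [16,24); WM=19
i=12 t=25 v=2: → [24,32); WM=19
i=13 t=27 v=7: → [24,32); WM=27; [16,24) fires=9
i=14 t=13 v=2: DROP (t<27-1); WM=27
i=15 t=29 v=4: → [24,32); WM=29
i=16 t=33 v=3: → [32,40); WM=29
i=17 t=34 v=7: → [32,40); WM=34; [24,32) fires=7
i=18 t=34 v=7: → [32,40); WM=34
i=19 t=35 v=3: → [32,40); WM=35
i=20 t=38 v=2: → [32,40); WM=35
i=21 t=38 v=5: → [32,40); WM=38
i=22 t=39 v=9: → [32,40); WM=38
i=23 t=34 v=5: DROP (t<38-1); WM=39

5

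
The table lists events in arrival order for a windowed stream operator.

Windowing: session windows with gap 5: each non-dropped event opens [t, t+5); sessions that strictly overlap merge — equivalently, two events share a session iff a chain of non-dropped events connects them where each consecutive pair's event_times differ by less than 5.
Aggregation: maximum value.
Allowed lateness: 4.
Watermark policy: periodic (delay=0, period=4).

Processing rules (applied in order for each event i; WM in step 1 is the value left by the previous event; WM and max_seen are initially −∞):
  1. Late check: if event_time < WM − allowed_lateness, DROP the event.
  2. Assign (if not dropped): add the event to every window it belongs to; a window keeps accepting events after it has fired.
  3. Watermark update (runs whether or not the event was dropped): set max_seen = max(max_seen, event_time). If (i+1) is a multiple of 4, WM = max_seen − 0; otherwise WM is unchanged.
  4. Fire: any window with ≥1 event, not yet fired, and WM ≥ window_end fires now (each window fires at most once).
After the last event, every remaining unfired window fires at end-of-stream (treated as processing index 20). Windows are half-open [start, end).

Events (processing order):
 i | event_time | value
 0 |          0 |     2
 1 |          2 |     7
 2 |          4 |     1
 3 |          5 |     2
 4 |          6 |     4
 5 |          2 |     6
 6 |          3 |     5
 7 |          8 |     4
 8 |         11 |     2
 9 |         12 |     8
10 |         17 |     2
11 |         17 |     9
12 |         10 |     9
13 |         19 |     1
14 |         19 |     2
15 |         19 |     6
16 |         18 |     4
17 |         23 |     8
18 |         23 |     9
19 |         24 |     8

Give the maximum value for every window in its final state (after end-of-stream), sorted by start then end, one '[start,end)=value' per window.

i=0 t=0 v=2: → [0,5); WM=−∞
i=1 t=2 v=7: → [0,7); WM=−∞
i=2 t=4 v=1: → [0,9); WM=−∞
i=3 t=5 v=2: → [0,10); WM=5
i=4 t=6 v=4: → [0,11); WM=5
i=5 t=2 v=6: → [0,11); WM=5
i=6 t=3 v=5: → [0,11); WM=5
i=7 t=8 v=4: → [0,13); WM=8
i=8 t=11 v=2: → [0,16); WM=8
i=9 t=12 v=8: → [0,17); WM=8
i=10 t=17 v=2: → [17,22); WM=8
i=11 t=17 v=9: → [17,22); WM=17
i=12 t=10 v=9: DROP (t<17-4); WM=17
i=13 t=19 v=1: → [17,24); WM=17
i=14 t=19 v=2: → [17,24); WM=17
i=15 t=19 v=6: → [17,24); WM=19
i=16 t=18 v=4: → [17,24); WM=19
i=17 t=23 v=8: → [17,28); WM=19
i=18 t=23 v=9: → [17,28); WM=19
i=19 t=24 v=8: → [17,29); WM=24

[0,17)=8 [17,29)=9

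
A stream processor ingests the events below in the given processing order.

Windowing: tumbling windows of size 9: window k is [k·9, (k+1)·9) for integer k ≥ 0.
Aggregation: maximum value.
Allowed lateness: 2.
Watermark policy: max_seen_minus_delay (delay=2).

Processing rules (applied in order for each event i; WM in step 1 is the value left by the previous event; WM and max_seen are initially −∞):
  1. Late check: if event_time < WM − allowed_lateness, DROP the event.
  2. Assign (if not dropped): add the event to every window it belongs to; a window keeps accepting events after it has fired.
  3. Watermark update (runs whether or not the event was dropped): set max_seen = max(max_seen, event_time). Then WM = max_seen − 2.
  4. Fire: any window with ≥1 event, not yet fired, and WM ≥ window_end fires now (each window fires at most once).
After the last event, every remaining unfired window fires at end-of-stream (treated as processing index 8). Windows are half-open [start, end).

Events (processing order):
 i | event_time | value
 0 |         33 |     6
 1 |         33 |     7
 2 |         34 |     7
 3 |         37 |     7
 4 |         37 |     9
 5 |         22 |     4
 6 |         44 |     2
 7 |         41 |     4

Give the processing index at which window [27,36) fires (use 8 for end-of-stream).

6

i=0 t=33 v=6: → [27,36); WM=31
i=1 t=33 v=7: → [27,36); WM=31
i=2 t=34 v=7: → [27,36); WM=32
i=3 t=37 v=7: → [36,45); WM=35
i=4 t=37 v=9: → [36,45); WM=35
i=5 t=22 v=4: DROP (t<35-2); WM=35
i=6 t=44 v=2: → [36,45); WM=42; [27,36) fires=7
i=7 t=41 v=4: → [36,45); WM=42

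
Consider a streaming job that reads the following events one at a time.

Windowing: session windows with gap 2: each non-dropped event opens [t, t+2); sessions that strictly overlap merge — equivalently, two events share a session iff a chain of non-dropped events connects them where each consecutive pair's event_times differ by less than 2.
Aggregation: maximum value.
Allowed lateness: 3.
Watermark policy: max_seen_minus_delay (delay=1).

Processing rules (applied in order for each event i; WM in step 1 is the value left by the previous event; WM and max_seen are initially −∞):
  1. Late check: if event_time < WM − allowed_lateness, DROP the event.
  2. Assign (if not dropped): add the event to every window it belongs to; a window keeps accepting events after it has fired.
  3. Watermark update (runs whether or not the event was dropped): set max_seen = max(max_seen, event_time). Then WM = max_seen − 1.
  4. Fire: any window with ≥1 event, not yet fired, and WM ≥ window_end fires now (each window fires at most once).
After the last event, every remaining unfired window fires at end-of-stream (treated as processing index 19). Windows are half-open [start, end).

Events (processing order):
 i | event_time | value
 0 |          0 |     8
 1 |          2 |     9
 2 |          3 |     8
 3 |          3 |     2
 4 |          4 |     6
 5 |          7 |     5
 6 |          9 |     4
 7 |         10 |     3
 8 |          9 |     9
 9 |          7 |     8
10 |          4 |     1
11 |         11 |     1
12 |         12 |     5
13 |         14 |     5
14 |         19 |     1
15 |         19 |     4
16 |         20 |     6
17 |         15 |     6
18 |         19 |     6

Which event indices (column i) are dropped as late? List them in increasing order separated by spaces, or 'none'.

10 17

i=0 t=0 v=8: → [0,2); WM=-1
i=1 t=2 v=9: → [2,4); WM=1
i=2 t=3 v=8: → [2,5); WM=2
i=3 t=3 v=2: → [2,5); WM=2
i=4 t=4 v=6: → [2,6); WM=3
i=5 t=7 v=5: → [7,9); WM=6
i=6 t=9 v=4: → [9,11); WM=8
i=7 t=10 v=3: → [9,12); WM=9
i=8 t=9 v=9: → [9,12); WM=9
i=9 t=7 v=8: → [7,9); WM=9
i=10 t=4 v=1: DROP (t<9-3); WM=9
i=11 t=11 v=1: → [9,13); WM=10
i=12 t=12 v=5: → [9,14); WM=11
i=13 t=14 v=5: → [14,16); WM=13
i=14 t=19 v=1: → [19,21); WM=18
i=15 t=19 v=4: → [19,21); WM=18
i=16 t=20 v=6: → [19,22); WM=19
i=17 t=15 v=6: DROP (t<19-3); WM=19
i=18 t=19 v=6: → [19,22); WM=19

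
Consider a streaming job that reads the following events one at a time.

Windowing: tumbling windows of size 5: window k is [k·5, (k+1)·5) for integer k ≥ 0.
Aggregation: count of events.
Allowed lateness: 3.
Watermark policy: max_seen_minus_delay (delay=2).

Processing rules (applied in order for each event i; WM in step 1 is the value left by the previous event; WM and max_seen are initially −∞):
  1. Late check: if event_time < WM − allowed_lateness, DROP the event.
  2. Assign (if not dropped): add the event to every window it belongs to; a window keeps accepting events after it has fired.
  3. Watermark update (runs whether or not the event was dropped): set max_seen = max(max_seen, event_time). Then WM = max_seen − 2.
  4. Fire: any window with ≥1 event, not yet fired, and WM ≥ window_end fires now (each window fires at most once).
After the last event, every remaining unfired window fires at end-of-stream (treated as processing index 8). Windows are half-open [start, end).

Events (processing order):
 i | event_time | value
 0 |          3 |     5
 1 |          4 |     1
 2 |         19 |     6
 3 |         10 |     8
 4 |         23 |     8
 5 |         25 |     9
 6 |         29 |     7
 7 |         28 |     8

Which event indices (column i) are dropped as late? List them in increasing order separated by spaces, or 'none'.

3

i=0 t=3 v=5: → [0,5); WM=1
i=1 t=4 v=1: → [0,5); WM=2
i=2 t=19 v=6: → [15,20); WM=17; [0,5) fires=2
i=3 t=10 v=8: DROP (t<17-3); WM=17
i=4 t=23 v=8: → [20,25); WM=21; [15,20) fires=1
i=5 t=25 v=9: → [25,30); WM=23
i=6 t=29 v=7: → [25,30); WM=27; [20,25) fires=1
i=7 t=28 v=8: → [25,30); WM=27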